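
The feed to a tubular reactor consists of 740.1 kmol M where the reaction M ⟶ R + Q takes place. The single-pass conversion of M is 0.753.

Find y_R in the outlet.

M reacted = 0.753 × 740.1 = 557.3 kmol; ν_M = −1, so ξ = 557.3/1 = 557.3 kmol.
Outlet amounts (n = n₀ + ν ξ):
  M: 740.1 − 1(557.3) = 182.8
  R: 0 + 1(557.3) = 557.3
  Q: 0 + 1(557.3) = 557.3
Total out = 1297 kmol; y_R = 557.3 / 1297 = 0.4295.

0.43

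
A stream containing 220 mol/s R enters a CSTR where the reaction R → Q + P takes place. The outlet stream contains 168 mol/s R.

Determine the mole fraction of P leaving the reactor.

For R: n = n₀ − 1ξ → 168 = 220 − 1ξ, giving ξ = 52 mol/s.
Outlet amounts (n = n₀ + ν ξ):
  R: 220 − 1(52) = 168
  Q: 0 + 1(52) = 52
  P: 0 + 1(52) = 52
Total out = 272 mol/s; y_P = 52 / 272 = 0.1912.

0.191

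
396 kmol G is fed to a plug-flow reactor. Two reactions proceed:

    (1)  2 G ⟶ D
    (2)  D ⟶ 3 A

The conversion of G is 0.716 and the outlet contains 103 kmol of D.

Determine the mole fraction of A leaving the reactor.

0.351

Conversion of G: G consumed = 2ξ₁ = 0.716 × 396 → ξ₁ = 141.8 kmol.
D balance: n_D = 0 + 1ξ₁ − 1ξ₂ = 103 → ξ₂ = (1·141.8 − 103)/1 = 38.77 kmol.
Outlet amounts (n = n₀ + Σ ν·ξ):
  G: 396 − 2(141.8) = 112.5
  D: 0 + 1(141.8) − 1(38.77) = 103
  A: 0 + 3(38.77) = 116.3
Total out = 331.8 kmol; y_A = 116.3 / 331.8 = 0.3506.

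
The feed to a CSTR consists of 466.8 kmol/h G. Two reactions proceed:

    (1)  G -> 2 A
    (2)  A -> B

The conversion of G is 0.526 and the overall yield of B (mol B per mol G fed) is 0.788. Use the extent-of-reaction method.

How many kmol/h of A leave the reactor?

123 kmol/h

Conversion of G: G consumed = 1ξ₁ = 0.526 × 466.8 → ξ₁ = 245.5 kmol/h.
Yield of B: 1ξ₂ / 466.8 = 0.788 → ξ₂ = 367.8 kmol/h.
Outlet amounts (n = n₀ + Σ ν·ξ):
  G: 466.8 − 1(245.5) = 221.3
  A: 0 + 2(245.5) − 1(367.8) = 123.2
  B: 0 + 1(367.8) = 367.8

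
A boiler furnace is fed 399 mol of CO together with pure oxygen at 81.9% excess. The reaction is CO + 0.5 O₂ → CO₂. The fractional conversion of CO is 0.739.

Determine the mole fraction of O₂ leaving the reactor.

Stoichiometric O₂ = 0.5 × 399 = 199.5 mol; O₂ fed = 199.5 × 1.819 = 362.9 mol.
Fuel reacted = 0.739 × 399 → ξ = 294.9 mol.
Outlet (n = n₀ + ν ξ):
  CO: 399 − 1(294.9) = 104.1
  O₂: 362.9 − 0.5(294.9) = 215.5
  CO₂: 0 + 1(294.9) = 294.9
Total out = 614.5 mol; y_O₂ = 215.5 / 614.5 = 0.3506.

0.351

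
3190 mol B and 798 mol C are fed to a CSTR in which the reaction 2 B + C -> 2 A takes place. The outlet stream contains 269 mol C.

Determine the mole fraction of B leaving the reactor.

For C: n = n₀ − 1ξ → 269 = 798 − 1ξ, giving ξ = 529 mol.
Outlet amounts (n = n₀ + ν ξ):
  B: 3190 − 2(529) = 2132
  C: 798 − 1(529) = 269
  A: 0 + 2(529) = 1058
Total out = 3459 mol; y_B = 2132 / 3459 = 0.6164.

0.616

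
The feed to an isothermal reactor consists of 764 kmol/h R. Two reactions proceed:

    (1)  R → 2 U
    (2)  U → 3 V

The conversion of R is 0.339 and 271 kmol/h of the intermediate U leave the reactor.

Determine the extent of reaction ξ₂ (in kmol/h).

ξ₂ = 247 kmol/h

Conversion of R: R consumed = 1ξ₁ = 0.339 × 764 → ξ₁ = 259 kmol/h.
U balance: n_U = 0 + 2ξ₁ − 1ξ₂ = 271 → ξ₂ = (2·259 − 271)/1 = 247 kmol/h.
Outlet amounts (n = n₀ + Σ ν·ξ):
  R: 764 − 1(259) = 505
  U: 0 + 2(259) − 1(247) = 271
  V: 0 + 3(247) = 741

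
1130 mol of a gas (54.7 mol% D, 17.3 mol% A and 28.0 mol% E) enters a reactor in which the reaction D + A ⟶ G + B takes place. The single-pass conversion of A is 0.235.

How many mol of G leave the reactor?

A reacted = 0.235 × 195.5 = 45.94 mol; ν_A = −1, so ξ = 45.94/1 = 45.94 mol.
Outlet amounts (n = n₀ + ν ξ):
  D: 618.1 − 1(45.94) = 572.2
  A: 195.5 − 1(45.94) = 149.5
  G: 0 + 1(45.94) = 45.94
  B: 0 + 1(45.94) = 45.94
  E: 316.4 (inert)

45.9 mol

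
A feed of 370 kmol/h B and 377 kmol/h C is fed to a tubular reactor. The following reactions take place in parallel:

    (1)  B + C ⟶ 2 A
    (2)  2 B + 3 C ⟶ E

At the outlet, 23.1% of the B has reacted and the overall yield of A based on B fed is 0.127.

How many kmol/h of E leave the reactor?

31 kmol/h

Yield of A: 2ξ₁ / 370 = 0.127 → ξ₁ = 23.5 kmol/h.
Conversion of B: 1ξ₁ + 2ξ₂ = 0.231 × 370 = 85.47 → ξ₂ = 30.99 kmol/h.
Outlet amounts (n = n₀ + Σ ν·ξ):
  B: 370 − 1(23.5) − 2(30.99) = 284.5
  C: 377 − 1(23.5) − 3(30.99) = 260.5
  A: 0 + 2(23.5) = 46.99
  E: 0 + 1(30.99) = 30.99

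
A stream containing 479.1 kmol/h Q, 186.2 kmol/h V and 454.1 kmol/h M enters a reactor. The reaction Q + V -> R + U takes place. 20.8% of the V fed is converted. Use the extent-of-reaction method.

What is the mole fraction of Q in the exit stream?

0.393

V reacted = 0.208 × 186.2 = 38.73 kmol/h; ν_V = −1, so ξ = 38.73/1 = 38.73 kmol/h.
Outlet amounts (n = n₀ + ν ξ):
  Q: 479.1 − 1(38.73) = 440.4
  V: 186.2 − 1(38.73) = 147.5
  R: 0 + 1(38.73) = 38.73
  U: 0 + 1(38.73) = 38.73
  M: 454.1 (inert)
Total out = 1119 kmol/h; y_Q = 440.4 / 1119 = 0.3934.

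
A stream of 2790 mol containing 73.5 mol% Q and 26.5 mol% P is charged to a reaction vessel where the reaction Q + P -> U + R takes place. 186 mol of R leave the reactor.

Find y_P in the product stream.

For R: n = n₀ + 1ξ → 186 = 0 + 1ξ, giving ξ = 186 mol.
Outlet amounts (n = n₀ + ν ξ):
  Q: 2051 − 1(186) = 1865
  P: 739.4 − 1(186) = 553.4
  U: 0 + 1(186) = 186
  R: 0 + 1(186) = 186
Total out = 2790 mol; y_P = 553.4 / 2790 = 0.1983.

0.198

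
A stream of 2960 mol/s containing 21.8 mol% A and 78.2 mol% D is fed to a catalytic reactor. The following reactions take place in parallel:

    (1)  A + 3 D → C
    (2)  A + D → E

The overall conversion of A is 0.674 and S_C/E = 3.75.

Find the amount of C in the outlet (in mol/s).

343 mol/s

Conversion of A: A consumed = 0.674 × 645.3 = 434.9 mol/s = 1ξ₁ + 1ξ₂.
Selectivity: 1ξ₁ / (1ξ₂) = 3.75 → ξ₁ = 3.75 ξ₂.
Substitute: (1·3.75 + 1) ξ₂ = 434.9 → ξ₂ = 91.56 mol/s, ξ₁ = 343.4 mol/s.
Outlet amounts (n = n₀ + Σ ν·ξ):
  A: 645.3 − 1(343.4) − 1(91.56) = 210.4
  D: 2315 − 3(343.4) − 1(91.56) = 1193
  C: 0 + 1(343.4) = 343.4
  E: 0 + 1(91.56) = 91.56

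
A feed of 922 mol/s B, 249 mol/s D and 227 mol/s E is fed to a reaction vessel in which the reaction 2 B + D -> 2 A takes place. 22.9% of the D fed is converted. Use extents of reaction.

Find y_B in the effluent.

D reacted = 0.229 × 249 = 57.02 mol/s; ν_D = −1, so ξ = 57.02/1 = 57.02 mol/s.
Outlet amounts (n = n₀ + ν ξ):
  B: 922 − 2(57.02) = 808
  D: 249 − 1(57.02) = 192
  A: 0 + 2(57.02) = 114
  E: 227 (inert)
Total out = 1341 mol/s; y_B = 808 / 1341 = 0.6025.

0.603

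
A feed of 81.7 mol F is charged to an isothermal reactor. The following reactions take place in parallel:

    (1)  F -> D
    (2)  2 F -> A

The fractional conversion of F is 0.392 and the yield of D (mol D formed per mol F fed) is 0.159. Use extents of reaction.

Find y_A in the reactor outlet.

0.132

Yield of D: 1ξ₁ / 81.7 = 0.159 → ξ₁ = 12.99 mol.
Conversion of F: 1ξ₁ + 2ξ₂ = 0.392 × 81.7 = 32.03 → ξ₂ = 9.518 mol.
Outlet amounts (n = n₀ + Σ ν·ξ):
  F: 81.7 − 1(12.99) − 2(9.518) = 49.67
  D: 0 + 1(12.99) = 12.99
  A: 0 + 1(9.518) = 9.518
Total out = 72.18 mol; y_A = 9.518 / 72.18 = 0.1319.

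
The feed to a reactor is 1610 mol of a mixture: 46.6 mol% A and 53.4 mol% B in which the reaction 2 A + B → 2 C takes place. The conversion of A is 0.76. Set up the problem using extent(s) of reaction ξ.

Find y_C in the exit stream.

0.43

A reacted = 0.76 × 750.3 = 570.2 mol; ν_A = −2, so ξ = 570.2/2 = 285.1 mol.
Outlet amounts (n = n₀ + ν ξ):
  A: 750.3 − 2(285.1) = 180.1
  B: 859.7 − 1(285.1) = 574.6
  C: 0 + 2(285.1) = 570.2
Total out = 1325 mol; y_C = 570.2 / 1325 = 0.4304.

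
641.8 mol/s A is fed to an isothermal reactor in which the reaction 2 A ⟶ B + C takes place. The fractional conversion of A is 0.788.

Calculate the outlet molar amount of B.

A reacted = 0.788 × 641.8 = 505.7 mol/s; ν_A = −2, so ξ = 505.7/2 = 252.9 mol/s.
Outlet amounts (n = n₀ + ν ξ):
  A: 641.8 − 2(252.9) = 136.1
  B: 0 + 1(252.9) = 252.9
  C: 0 + 1(252.9) = 252.9

253 mol/s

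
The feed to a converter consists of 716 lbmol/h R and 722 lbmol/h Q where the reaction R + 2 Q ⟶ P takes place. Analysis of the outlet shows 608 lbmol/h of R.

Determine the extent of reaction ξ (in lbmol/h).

ξ = 108 lbmol/h

For R: n = n₀ − 1ξ → 608 = 716 − 1ξ, giving ξ = 108 lbmol/h.
Outlet amounts (n = n₀ + ν ξ):
  R: 716 − 1(108) = 608
  Q: 722 − 2(108) = 506
  P: 0 + 1(108) = 108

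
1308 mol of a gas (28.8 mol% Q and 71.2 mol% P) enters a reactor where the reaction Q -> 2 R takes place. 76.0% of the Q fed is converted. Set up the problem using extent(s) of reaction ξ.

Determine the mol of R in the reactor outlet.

573 mol

Q reacted = 0.76 × 376.7 = 286.3 mol; ν_Q = −1, so ξ = 286.3/1 = 286.3 mol.
Outlet amounts (n = n₀ + ν ξ):
  Q: 376.7 − 1(286.3) = 90.41
  R: 0 + 2(286.3) = 572.6
  P: 931.3 (inert)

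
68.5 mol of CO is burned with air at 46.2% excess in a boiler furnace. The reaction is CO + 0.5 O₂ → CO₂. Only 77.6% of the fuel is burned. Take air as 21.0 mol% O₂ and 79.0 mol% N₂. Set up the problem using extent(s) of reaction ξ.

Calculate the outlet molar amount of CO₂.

53.2 mol

Stoichiometric O₂ = 0.5 × 68.5 = 34.25 mol; O₂ fed = 34.25 × 1.462 = 50.07 mol.
N₂ fed = 50.07 × 79/21 = 188.4 mol.
Fuel reacted = 0.776 × 68.5 → ξ = 53.16 mol.
Outlet (n = n₀ + ν ξ):
  CO: 68.5 − 1(53.16) = 15.34
  O₂: 50.07 − 0.5(53.16) = 23.5
  N₂: 188.4 (inert)
  CO₂: 0 + 1(53.16) = 53.16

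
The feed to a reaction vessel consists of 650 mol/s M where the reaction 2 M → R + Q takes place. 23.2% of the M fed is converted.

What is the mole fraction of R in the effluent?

0.116

M reacted = 0.232 × 650 = 150.8 mol/s; ν_M = −2, so ξ = 150.8/2 = 75.4 mol/s.
Outlet amounts (n = n₀ + ν ξ):
  M: 650 − 2(75.4) = 499.2
  R: 0 + 1(75.4) = 75.4
  Q: 0 + 1(75.4) = 75.4
Total out = 650 mol/s; y_R = 75.4 / 650 = 0.116.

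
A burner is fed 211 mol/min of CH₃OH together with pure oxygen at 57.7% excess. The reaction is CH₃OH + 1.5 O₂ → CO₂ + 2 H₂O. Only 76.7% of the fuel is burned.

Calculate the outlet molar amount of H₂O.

Stoichiometric O₂ = 1.5 × 211 = 316.5 mol/min; O₂ fed = 316.5 × 1.577 = 499.1 mol/min.
Fuel reacted = 0.767 × 211 → ξ = 161.8 mol/min.
Outlet (n = n₀ + ν ξ):
  CH₃OH: 211 − 1(161.8) = 49.16
  O₂: 499.1 − 1.5(161.8) = 256.4
  CO₂: 0 + 1(161.8) = 161.8
  H₂O: 0 + 2(161.8) = 323.7

324 mol/min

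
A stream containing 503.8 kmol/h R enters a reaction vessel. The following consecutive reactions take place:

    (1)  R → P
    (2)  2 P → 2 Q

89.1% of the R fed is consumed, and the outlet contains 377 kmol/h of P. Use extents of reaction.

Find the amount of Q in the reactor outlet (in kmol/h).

71.9 kmol/h

Conversion of R: R consumed = 1ξ₁ = 0.891 × 503.8 → ξ₁ = 448.9 kmol/h.
P balance: n_P = 0 + 1ξ₁ − 2ξ₂ = 377 → ξ₂ = (1·448.9 − 377)/2 = 35.94 kmol/h.
Outlet amounts (n = n₀ + Σ ν·ξ):
  R: 503.8 − 1(448.9) = 54.91
  P: 0 + 1(448.9) − 2(35.94) = 377
  Q: 0 + 2(35.94) = 71.89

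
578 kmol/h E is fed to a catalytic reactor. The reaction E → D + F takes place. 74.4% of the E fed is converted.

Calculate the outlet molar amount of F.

E reacted = 0.744 × 578 = 430 kmol/h; ν_E = −1, so ξ = 430/1 = 430 kmol/h.
Outlet amounts (n = n₀ + ν ξ):
  E: 578 − 1(430) = 148
  D: 0 + 1(430) = 430
  F: 0 + 1(430) = 430

430 kmol/h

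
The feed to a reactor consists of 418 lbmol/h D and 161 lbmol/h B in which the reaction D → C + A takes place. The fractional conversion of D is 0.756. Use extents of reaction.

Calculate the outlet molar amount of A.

D reacted = 0.756 × 418 = 316 lbmol/h; ν_D = −1, so ξ = 316/1 = 316 lbmol/h.
Outlet amounts (n = n₀ + ν ξ):
  D: 418 − 1(316) = 102
  C: 0 + 1(316) = 316
  A: 0 + 1(316) = 316
  B: 161 (inert)

316 lbmol/h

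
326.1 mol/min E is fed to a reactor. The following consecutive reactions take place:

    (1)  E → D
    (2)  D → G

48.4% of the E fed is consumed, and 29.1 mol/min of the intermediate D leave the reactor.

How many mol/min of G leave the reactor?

Conversion of E: E consumed = 1ξ₁ = 0.484 × 326.1 → ξ₁ = 157.8 mol/min.
D balance: n_D = 0 + 1ξ₁ − 1ξ₂ = 29.1 → ξ₂ = (1·157.8 − 29.1)/1 = 128.7 mol/min.
Outlet amounts (n = n₀ + Σ ν·ξ):
  E: 326.1 − 1(157.8) = 168.3
  D: 0 + 1(157.8) − 1(128.7) = 29.1
  G: 0 + 1(128.7) = 128.7

129 mol/min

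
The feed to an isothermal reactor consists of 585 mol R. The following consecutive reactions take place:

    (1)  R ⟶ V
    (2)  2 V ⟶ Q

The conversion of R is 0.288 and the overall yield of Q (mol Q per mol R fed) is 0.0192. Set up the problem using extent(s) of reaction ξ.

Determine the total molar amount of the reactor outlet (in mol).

574 mol

Conversion of R: R consumed = 1ξ₁ = 0.288 × 585 → ξ₁ = 168.5 mol.
Yield of Q: 1ξ₂ / 585 = 0.0192 → ξ₂ = 11.23 mol.
Outlet amounts (n = n₀ + Σ ν·ξ):
  R: 585 − 1(168.5) = 416.5
  V: 0 + 1(168.5) − 2(11.23) = 146
  Q: 0 + 1(11.23) = 11.23
Total out = 416.5 + 146 + 11.23 = 573.8 mol.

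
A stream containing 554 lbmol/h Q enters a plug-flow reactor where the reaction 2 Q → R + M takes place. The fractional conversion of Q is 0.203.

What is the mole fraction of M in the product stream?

0.102

Q reacted = 0.203 × 554 = 112.5 lbmol/h; ν_Q = −2, so ξ = 112.5/2 = 56.23 lbmol/h.
Outlet amounts (n = n₀ + ν ξ):
  Q: 554 − 2(56.23) = 441.5
  R: 0 + 1(56.23) = 56.23
  M: 0 + 1(56.23) = 56.23
Total out = 554 lbmol/h; y_M = 56.23 / 554 = 0.1015.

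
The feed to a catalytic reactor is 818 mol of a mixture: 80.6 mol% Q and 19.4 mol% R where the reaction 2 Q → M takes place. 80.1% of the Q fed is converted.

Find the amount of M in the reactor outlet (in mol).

264 mol

Q reacted = 0.801 × 659.3 = 528.1 mol; ν_Q = −2, so ξ = 528.1/2 = 264.1 mol.
Outlet amounts (n = n₀ + ν ξ):
  Q: 659.3 − 2(264.1) = 131.2
  M: 0 + 1(264.1) = 264.1
  R: 158.7 (inert)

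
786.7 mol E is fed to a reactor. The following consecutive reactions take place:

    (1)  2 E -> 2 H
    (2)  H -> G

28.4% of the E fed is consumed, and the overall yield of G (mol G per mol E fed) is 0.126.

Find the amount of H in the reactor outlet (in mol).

124 mol

Conversion of E: E consumed = 2ξ₁ = 0.284 × 786.7 → ξ₁ = 111.7 mol.
Yield of G: 1ξ₂ / 786.7 = 0.126 → ξ₂ = 99.12 mol.
Outlet amounts (n = n₀ + Σ ν·ξ):
  E: 786.7 − 2(111.7) = 563.3
  H: 0 + 2(111.7) − 1(99.12) = 124.3
  G: 0 + 1(99.12) = 99.12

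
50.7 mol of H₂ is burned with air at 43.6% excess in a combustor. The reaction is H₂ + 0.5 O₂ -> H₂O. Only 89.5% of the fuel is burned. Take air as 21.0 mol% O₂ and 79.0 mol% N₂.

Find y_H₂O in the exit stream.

Stoichiometric O₂ = 0.5 × 50.7 = 25.35 mol; O₂ fed = 25.35 × 1.436 = 36.4 mol.
N₂ fed = 36.4 × 79/21 = 136.9 mol.
Fuel reacted = 0.895 × 50.7 → ξ = 45.38 mol.
Outlet (n = n₀ + ν ξ):
  H₂: 50.7 − 1(45.38) = 5.324
  O₂: 36.4 − 0.5(45.38) = 13.71
  N₂: 136.9 (inert)
  H₂O: 0 + 1(45.38) = 45.38
Total out = 201.4 mol; y_H₂O = 45.38 / 201.4 = 0.2254.

0.225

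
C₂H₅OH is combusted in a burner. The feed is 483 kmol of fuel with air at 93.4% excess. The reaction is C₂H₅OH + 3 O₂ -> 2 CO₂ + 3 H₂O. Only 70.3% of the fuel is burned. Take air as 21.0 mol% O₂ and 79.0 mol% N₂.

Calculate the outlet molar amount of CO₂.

Stoichiometric O₂ = 3 × 483 = 1449 kmol; O₂ fed = 1449 × 1.934 = 2802 kmol.
N₂ fed = 2802 × 79/21 = 10540 kmol.
Fuel reacted = 0.703 × 483 → ξ = 339.5 kmol.
Outlet (n = n₀ + ν ξ):
  C₂H₅OH: 483 − 1(339.5) = 143.5
  O₂: 2802 − 3(339.5) = 1784
  N₂: 10540 (inert)
  CO₂: 0 + 2(339.5) = 679.1
  H₂O: 0 + 3(339.5) = 1019

679 kmol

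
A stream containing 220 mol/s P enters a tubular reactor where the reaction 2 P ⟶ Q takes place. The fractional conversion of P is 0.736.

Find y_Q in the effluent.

P reacted = 0.736 × 220 = 161.9 mol/s; ν_P = −2, so ξ = 161.9/2 = 80.96 mol/s.
Outlet amounts (n = n₀ + ν ξ):
  P: 220 − 2(80.96) = 58.08
  Q: 0 + 1(80.96) = 80.96
Total out = 139 mol/s; y_Q = 80.96 / 139 = 0.5823.

0.582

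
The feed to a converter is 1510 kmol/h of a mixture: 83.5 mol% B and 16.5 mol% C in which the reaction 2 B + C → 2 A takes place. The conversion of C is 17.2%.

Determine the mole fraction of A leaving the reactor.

0.0584

C reacted = 0.172 × 249.2 = 42.85 kmol/h; ν_C = −1, so ξ = 42.85/1 = 42.85 kmol/h.
Outlet amounts (n = n₀ + ν ξ):
  B: 1261 − 2(42.85) = 1175
  C: 249.2 − 1(42.85) = 206.3
  A: 0 + 2(42.85) = 85.71
Total out = 1467 kmol/h; y_A = 85.71 / 1467 = 0.05842.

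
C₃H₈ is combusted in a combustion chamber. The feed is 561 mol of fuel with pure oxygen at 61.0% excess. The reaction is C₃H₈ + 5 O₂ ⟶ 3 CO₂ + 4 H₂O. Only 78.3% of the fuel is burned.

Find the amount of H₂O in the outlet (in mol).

Stoichiometric O₂ = 5 × 561 = 2805 mol; O₂ fed = 2805 × 1.610 = 4516 mol.
Fuel reacted = 0.783 × 561 → ξ = 439.3 mol.
Outlet (n = n₀ + ν ξ):
  C₃H₈: 561 − 1(439.3) = 121.7
  O₂: 4516 − 5(439.3) = 2320
  CO₂: 0 + 3(439.3) = 1318
  H₂O: 0 + 4(439.3) = 1757

1760 mol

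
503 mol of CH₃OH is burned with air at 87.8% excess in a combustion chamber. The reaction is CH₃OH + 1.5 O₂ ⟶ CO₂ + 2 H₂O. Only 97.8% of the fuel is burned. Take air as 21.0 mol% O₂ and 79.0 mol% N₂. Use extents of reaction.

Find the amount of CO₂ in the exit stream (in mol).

Stoichiometric O₂ = 1.5 × 503 = 754.5 mol; O₂ fed = 754.5 × 1.878 = 1417 mol.
N₂ fed = 1417 × 79/21 = 5330 mol.
Fuel reacted = 0.978 × 503 → ξ = 491.9 mol.
Outlet (n = n₀ + ν ξ):
  CH₃OH: 503 − 1(491.9) = 11.07
  O₂: 1417 − 1.5(491.9) = 679.1
  N₂: 5330 (inert)
  CO₂: 0 + 1(491.9) = 491.9
  H₂O: 0 + 2(491.9) = 983.9

492 mol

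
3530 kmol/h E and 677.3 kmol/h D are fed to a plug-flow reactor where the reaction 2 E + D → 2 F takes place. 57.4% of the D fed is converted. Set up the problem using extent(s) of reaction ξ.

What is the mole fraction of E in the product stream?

0.721

D reacted = 0.574 × 677.3 = 388.8 kmol/h; ν_D = −1, so ξ = 388.8/1 = 388.8 kmol/h.
Outlet amounts (n = n₀ + ν ξ):
  E: 3530 − 2(388.8) = 2752
  D: 677.3 − 1(388.8) = 288.5
  F: 0 + 2(388.8) = 777.5
Total out = 3819 kmol/h; y_E = 2752 / 3819 = 0.7208.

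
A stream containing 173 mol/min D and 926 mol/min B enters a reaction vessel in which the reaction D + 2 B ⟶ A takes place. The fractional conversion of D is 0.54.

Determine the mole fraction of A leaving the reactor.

D reacted = 0.54 × 173 = 93.42 mol/min; ν_D = −1, so ξ = 93.42/1 = 93.42 mol/min.
Outlet amounts (n = n₀ + ν ξ):
  D: 173 − 1(93.42) = 79.58
  B: 926 − 2(93.42) = 739.2
  A: 0 + 1(93.42) = 93.42
Total out = 912.2 mol/min; y_A = 93.42 / 912.2 = 0.1024.

0.102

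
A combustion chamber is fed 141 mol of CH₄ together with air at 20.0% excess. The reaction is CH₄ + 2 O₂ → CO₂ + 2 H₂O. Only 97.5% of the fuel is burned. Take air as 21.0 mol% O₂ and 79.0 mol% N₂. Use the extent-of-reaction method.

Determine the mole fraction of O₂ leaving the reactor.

0.0362

Stoichiometric O₂ = 2 × 141 = 282 mol; O₂ fed = 282 × 1.200 = 338.4 mol.
N₂ fed = 338.4 × 79/21 = 1273 mol.
Fuel reacted = 0.975 × 141 → ξ = 137.5 mol.
Outlet (n = n₀ + ν ξ):
  CH₄: 141 − 1(137.5) = 3.525
  O₂: 338.4 − 2(137.5) = 63.45
  N₂: 1273 (inert)
  CO₂: 0 + 1(137.5) = 137.5
  H₂O: 0 + 2(137.5) = 274.9
Total out = 1752 mol; y_O₂ = 63.45 / 1752 = 0.03621.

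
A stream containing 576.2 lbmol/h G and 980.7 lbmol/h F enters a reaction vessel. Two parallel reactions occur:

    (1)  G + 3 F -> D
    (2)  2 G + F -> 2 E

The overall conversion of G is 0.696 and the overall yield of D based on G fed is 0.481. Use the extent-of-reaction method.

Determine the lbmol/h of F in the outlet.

87.3 lbmol/h

Yield of D: 1ξ₁ / 576.2 = 0.481 → ξ₁ = 277.2 lbmol/h.
Conversion of G: 1ξ₁ + 2ξ₂ = 0.696 × 576.2 = 401 → ξ₂ = 61.94 lbmol/h.
Outlet amounts (n = n₀ + Σ ν·ξ):
  G: 576.2 − 1(277.2) − 2(61.94) = 175.2
  F: 980.7 − 3(277.2) − 1(61.94) = 87.3
  D: 0 + 1(277.2) = 277.2
  E: 0 + 2(61.94) = 123.9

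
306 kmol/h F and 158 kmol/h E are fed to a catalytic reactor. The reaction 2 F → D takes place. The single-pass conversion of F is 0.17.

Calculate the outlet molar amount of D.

26 kmol/h

F reacted = 0.17 × 306 = 52.02 kmol/h; ν_F = −2, so ξ = 52.02/2 = 26.01 kmol/h.
Outlet amounts (n = n₀ + ν ξ):
  F: 306 − 2(26.01) = 254
  D: 0 + 1(26.01) = 26.01
  E: 158 (inert)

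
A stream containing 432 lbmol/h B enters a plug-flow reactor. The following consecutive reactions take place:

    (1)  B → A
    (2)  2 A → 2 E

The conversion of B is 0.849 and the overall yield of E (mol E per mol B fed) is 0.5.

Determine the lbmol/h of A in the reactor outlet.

Conversion of B: B consumed = 1ξ₁ = 0.849 × 432 → ξ₁ = 366.8 lbmol/h.
Yield of E: 2ξ₂ / 432 = 0.5 → ξ₂ = 108 lbmol/h.
Outlet amounts (n = n₀ + Σ ν·ξ):
  B: 432 − 1(366.8) = 65.23
  A: 0 + 1(366.8) − 2(108) = 150.8
  E: 0 + 2(108) = 216

151 lbmol/h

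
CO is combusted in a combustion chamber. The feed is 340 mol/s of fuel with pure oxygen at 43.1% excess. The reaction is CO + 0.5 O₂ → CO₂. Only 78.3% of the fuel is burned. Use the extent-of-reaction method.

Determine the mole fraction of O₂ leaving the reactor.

0.245

Stoichiometric O₂ = 0.5 × 340 = 170 mol/s; O₂ fed = 170 × 1.431 = 243.3 mol/s.
Fuel reacted = 0.783 × 340 → ξ = 266.2 mol/s.
Outlet (n = n₀ + ν ξ):
  CO: 340 − 1(266.2) = 73.78
  O₂: 243.3 − 0.5(266.2) = 110.2
  CO₂: 0 + 1(266.2) = 266.2
Total out = 450.2 mol/s; y_O₂ = 110.2 / 450.2 = 0.2447.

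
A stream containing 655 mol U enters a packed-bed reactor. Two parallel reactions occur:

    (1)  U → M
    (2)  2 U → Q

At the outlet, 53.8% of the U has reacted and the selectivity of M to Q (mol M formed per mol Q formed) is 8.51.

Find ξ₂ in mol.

Conversion of U: U consumed = 0.538 × 655 = 352.4 mol = 1ξ₁ + 2ξ₂.
Selectivity: 1ξ₁ / (1ξ₂) = 8.51 → ξ₁ = 8.51 ξ₂.
Substitute: (1·8.51 + 2) ξ₂ = 352.4 → ξ₂ = 33.53 mol, ξ₁ = 285.3 mol.
Outlet amounts (n = n₀ + Σ ν·ξ):
  U: 655 − 1(285.3) − 2(33.53) = 302.6
  M: 0 + 1(285.3) = 285.3
  Q: 0 + 1(33.53) = 33.53

ξ₂ = 33.5 mol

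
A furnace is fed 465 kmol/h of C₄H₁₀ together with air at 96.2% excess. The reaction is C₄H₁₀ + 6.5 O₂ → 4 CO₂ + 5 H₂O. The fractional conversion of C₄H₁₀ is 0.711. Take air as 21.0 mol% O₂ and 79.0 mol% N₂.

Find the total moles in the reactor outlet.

29200 kmol/h

Stoichiometric O₂ = 6.5 × 465 = 3022 kmol/h; O₂ fed = 3022 × 1.962 = 5930 kmol/h.
N₂ fed = 5930 × 79/21 = 22310 kmol/h.
Fuel reacted = 0.711 × 465 → ξ = 330.6 kmol/h.
Outlet (n = n₀ + ν ξ):
  C₄H₁₀: 465 − 1(330.6) = 134.4
  O₂: 5930 − 6.5(330.6) = 3781
  N₂: 22310 (inert)
  CO₂: 0 + 4(330.6) = 1322
  H₂O: 0 + 5(330.6) = 1653
Total out = 134.4 + 3781 + 22310 + 1322 + 1653 = 29200 kmol/h.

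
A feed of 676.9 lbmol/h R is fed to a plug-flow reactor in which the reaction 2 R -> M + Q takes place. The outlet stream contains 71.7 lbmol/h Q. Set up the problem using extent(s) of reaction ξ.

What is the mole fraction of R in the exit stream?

0.788

For Q: n = n₀ + 1ξ → 71.7 = 0 + 1ξ, giving ξ = 71.7 lbmol/h.
Outlet amounts (n = n₀ + ν ξ):
  R: 676.9 − 2(71.7) = 533.5
  M: 0 + 1(71.7) = 71.7
  Q: 0 + 1(71.7) = 71.7
Total out = 676.9 lbmol/h; y_R = 533.5 / 676.9 = 0.7882.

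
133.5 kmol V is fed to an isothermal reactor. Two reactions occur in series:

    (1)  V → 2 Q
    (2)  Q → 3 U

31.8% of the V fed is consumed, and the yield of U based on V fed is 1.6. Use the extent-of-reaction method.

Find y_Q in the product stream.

Conversion of V: V consumed = 1ξ₁ = 0.318 × 133.5 → ξ₁ = 42.45 kmol.
Yield of U: 3ξ₂ / 133.5 = 1.6 → ξ₂ = 71.2 kmol.
Outlet amounts (n = n₀ + Σ ν·ξ):
  V: 133.5 − 1(42.45) = 91.05
  Q: 0 + 2(42.45) − 1(71.2) = 13.71
  U: 0 + 3(71.2) = 213.6
Total out = 318.4 kmol; y_Q = 13.71 / 318.4 = 0.04305.

0.0431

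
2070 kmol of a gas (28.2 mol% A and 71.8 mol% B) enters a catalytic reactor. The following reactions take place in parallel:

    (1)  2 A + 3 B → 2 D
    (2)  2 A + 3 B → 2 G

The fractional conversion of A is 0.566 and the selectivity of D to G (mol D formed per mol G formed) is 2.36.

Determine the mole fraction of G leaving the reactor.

0.0625

Conversion of A: A consumed = 0.566 × 583.7 = 330.4 kmol = 2ξ₁ + 2ξ₂.
Selectivity: 2ξ₁ / (2ξ₂) = 2.36 → ξ₁ = 2.36 ξ₂.
Substitute: (2·2.36 + 2) ξ₂ = 330.4 → ξ₂ = 49.17 kmol, ξ₁ = 116 kmol.
Outlet amounts (n = n₀ + Σ ν·ξ):
  A: 583.7 − 2(116) − 2(49.17) = 253.3
  B: 1486 − 3(116) − 3(49.17) = 990.7
  D: 0 + 2(116) = 232.1
  G: 0 + 2(49.17) = 98.33
Total out = 1574 kmol; y_G = 98.33 / 1574 = 0.06246.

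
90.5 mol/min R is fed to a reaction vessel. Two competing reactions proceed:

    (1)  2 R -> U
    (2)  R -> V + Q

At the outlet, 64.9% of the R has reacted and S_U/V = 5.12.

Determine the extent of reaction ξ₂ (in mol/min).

ξ₂ = 5.23 mol/min

Conversion of R: R consumed = 0.649 × 90.5 = 58.73 mol/min = 2ξ₁ + 1ξ₂.
Selectivity: 1ξ₁ / (1ξ₂) = 5.12 → ξ₁ = 5.12 ξ₂.
Substitute: (2·5.12 + 1) ξ₂ = 58.73 → ξ₂ = 5.225 mol/min, ξ₁ = 26.75 mol/min.
Outlet amounts (n = n₀ + Σ ν·ξ):
  R: 90.5 − 2(26.75) − 1(5.225) = 31.77
  U: 0 + 1(26.75) = 26.75
  V: 0 + 1(5.225) = 5.225
  Q: 0 + 1(5.225) = 5.225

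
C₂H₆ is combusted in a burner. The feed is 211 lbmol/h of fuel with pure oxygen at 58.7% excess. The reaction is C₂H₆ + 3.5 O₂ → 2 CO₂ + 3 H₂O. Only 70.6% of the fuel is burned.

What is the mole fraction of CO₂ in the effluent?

0.204

Stoichiometric O₂ = 3.5 × 211 = 738.5 lbmol/h; O₂ fed = 738.5 × 1.587 = 1172 lbmol/h.
Fuel reacted = 0.706 × 211 → ξ = 149 lbmol/h.
Outlet (n = n₀ + ν ξ):
  C₂H₆: 211 − 1(149) = 62.03
  O₂: 1172 − 3.5(149) = 650.6
  CO₂: 0 + 2(149) = 297.9
  H₂O: 0 + 3(149) = 446.9
Total out = 1457 lbmol/h; y_CO₂ = 297.9 / 1457 = 0.2044.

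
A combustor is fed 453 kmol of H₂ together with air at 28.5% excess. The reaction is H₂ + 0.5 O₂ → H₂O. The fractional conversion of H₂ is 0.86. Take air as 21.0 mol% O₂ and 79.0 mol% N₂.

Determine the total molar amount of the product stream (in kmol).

Stoichiometric O₂ = 0.5 × 453 = 226.5 kmol; O₂ fed = 226.5 × 1.285 = 291.1 kmol.
N₂ fed = 291.1 × 79/21 = 1095 kmol.
Fuel reacted = 0.86 × 453 → ξ = 389.6 kmol.
Outlet (n = n₀ + ν ξ):
  H₂: 453 − 1(389.6) = 63.42
  O₂: 291.1 − 0.5(389.6) = 96.26
  N₂: 1095 (inert)
  H₂O: 0 + 1(389.6) = 389.6
Total out = 63.42 + 96.26 + 1095 + 389.6 = 1644 kmol.

1640 kmol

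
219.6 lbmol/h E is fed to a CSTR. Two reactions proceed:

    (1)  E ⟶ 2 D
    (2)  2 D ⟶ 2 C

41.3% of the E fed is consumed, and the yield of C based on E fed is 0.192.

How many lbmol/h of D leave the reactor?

Conversion of E: E consumed = 1ξ₁ = 0.413 × 219.6 → ξ₁ = 90.69 lbmol/h.
Yield of C: 2ξ₂ / 219.6 = 0.192 → ξ₂ = 21.08 lbmol/h.
Outlet amounts (n = n₀ + Σ ν·ξ):
  E: 219.6 − 1(90.69) = 128.9
  D: 0 + 2(90.69) − 2(21.08) = 139.2
  C: 0 + 2(21.08) = 42.16

139 lbmol/h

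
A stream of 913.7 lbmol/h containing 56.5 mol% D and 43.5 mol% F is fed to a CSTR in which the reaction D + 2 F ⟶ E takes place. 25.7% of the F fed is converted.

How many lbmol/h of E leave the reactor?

F reacted = 0.257 × 397.5 = 102.1 lbmol/h; ν_F = −2, so ξ = 102.1/2 = 51.07 lbmol/h.
Outlet amounts (n = n₀ + ν ξ):
  D: 516.2 − 1(51.07) = 465.2
  F: 397.5 − 2(51.07) = 295.3
  E: 0 + 1(51.07) = 51.07

51.1 lbmol/h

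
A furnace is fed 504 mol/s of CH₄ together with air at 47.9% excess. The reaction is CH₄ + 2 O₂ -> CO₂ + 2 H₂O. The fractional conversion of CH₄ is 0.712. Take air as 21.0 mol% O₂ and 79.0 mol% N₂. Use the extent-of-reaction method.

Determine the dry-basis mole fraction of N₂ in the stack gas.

0.815

Stoichiometric O₂ = 2 × 504 = 1008 mol/s; O₂ fed = 1008 × 1.479 = 1491 mol/s.
N₂ fed = 1491 × 79/21 = 5608 mol/s.
Fuel reacted = 0.712 × 504 → ξ = 358.8 mol/s.
Outlet (n = n₀ + ν ξ):
  CH₄: 504 − 1(358.8) = 145.2
  O₂: 1491 − 2(358.8) = 773.1
  N₂: 5608 (inert)
  CO₂: 0 + 1(358.8) = 358.8
  H₂O: 0 + 2(358.8) = 717.7
Dry total = 6886 mol/s; y_N₂ (dry) = 5608 / 6886 = 0.8145.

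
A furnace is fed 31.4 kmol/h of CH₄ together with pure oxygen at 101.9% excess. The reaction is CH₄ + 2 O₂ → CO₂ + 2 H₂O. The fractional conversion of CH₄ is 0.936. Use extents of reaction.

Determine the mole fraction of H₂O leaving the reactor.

Stoichiometric O₂ = 2 × 31.4 = 62.8 kmol/h; O₂ fed = 62.8 × 2.019 = 126.8 kmol/h.
Fuel reacted = 0.936 × 31.4 → ξ = 29.39 kmol/h.
Outlet (n = n₀ + ν ξ):
  CH₄: 31.4 − 1(29.39) = 2.01
  O₂: 126.8 − 2(29.39) = 68.01
  CO₂: 0 + 1(29.39) = 29.39
  H₂O: 0 + 2(29.39) = 58.78
Total out = 158.2 kmol/h; y_H₂O = 58.78 / 158.2 = 0.3716.

0.372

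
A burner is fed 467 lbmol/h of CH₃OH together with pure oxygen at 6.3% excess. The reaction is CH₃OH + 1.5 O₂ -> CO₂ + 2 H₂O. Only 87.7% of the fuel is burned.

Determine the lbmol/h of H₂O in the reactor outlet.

Stoichiometric O₂ = 1.5 × 467 = 700.5 lbmol/h; O₂ fed = 700.5 × 1.063 = 744.6 lbmol/h.
Fuel reacted = 0.877 × 467 → ξ = 409.6 lbmol/h.
Outlet (n = n₀ + ν ξ):
  CH₃OH: 467 − 1(409.6) = 57.44
  O₂: 744.6 − 1.5(409.6) = 130.3
  CO₂: 0 + 1(409.6) = 409.6
  H₂O: 0 + 2(409.6) = 819.1

819 lbmol/h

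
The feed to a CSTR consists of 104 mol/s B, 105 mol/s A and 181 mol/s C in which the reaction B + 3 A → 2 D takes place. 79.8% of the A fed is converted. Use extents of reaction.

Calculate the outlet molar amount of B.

A reacted = 0.798 × 105 = 83.79 mol/s; ν_A = −3, so ξ = 83.79/3 = 27.93 mol/s.
Outlet amounts (n = n₀ + ν ξ):
  B: 104 − 1(27.93) = 76.07
  A: 105 − 3(27.93) = 21.21
  D: 0 + 2(27.93) = 55.86
  C: 181 (inert)

76.1 mol/s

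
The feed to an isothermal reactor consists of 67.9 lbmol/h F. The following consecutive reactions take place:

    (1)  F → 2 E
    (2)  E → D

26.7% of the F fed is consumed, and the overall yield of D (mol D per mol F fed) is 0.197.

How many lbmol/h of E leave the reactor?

Conversion of F: F consumed = 1ξ₁ = 0.267 × 67.9 → ξ₁ = 18.13 lbmol/h.
Yield of D: 1ξ₂ / 67.9 = 0.197 → ξ₂ = 13.38 lbmol/h.
Outlet amounts (n = n₀ + Σ ν·ξ):
  F: 67.9 − 1(18.13) = 49.77
  E: 0 + 2(18.13) − 1(13.38) = 22.88
  D: 0 + 1(13.38) = 13.38

22.9 lbmol/h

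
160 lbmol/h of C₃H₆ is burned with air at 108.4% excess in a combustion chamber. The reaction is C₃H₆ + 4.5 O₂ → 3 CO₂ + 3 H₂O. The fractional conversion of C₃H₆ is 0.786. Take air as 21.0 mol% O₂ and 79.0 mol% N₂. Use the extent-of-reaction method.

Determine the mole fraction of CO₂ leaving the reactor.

0.0512

Stoichiometric O₂ = 4.5 × 160 = 720 lbmol/h; O₂ fed = 720 × 2.084 = 1500 lbmol/h.
N₂ fed = 1500 × 79/21 = 5645 lbmol/h.
Fuel reacted = 0.786 × 160 → ξ = 125.8 lbmol/h.
Outlet (n = n₀ + ν ξ):
  C₃H₆: 160 − 1(125.8) = 34.24
  O₂: 1500 − 4.5(125.8) = 934.6
  N₂: 5645 (inert)
  CO₂: 0 + 3(125.8) = 377.3
  H₂O: 0 + 3(125.8) = 377.3
Total out = 7368 lbmol/h; y_CO₂ = 377.3 / 7368 = 0.05121.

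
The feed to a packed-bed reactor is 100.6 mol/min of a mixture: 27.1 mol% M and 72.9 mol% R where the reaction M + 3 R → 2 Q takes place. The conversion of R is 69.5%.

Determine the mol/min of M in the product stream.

10.3 mol/min

R reacted = 0.695 × 73.34 = 50.97 mol/min; ν_R = −3, so ξ = 50.97/3 = 16.99 mol/min.
Outlet amounts (n = n₀ + ν ξ):
  M: 27.26 − 1(16.99) = 10.27
  R: 73.34 − 3(16.99) = 22.37
  Q: 0 + 2(16.99) = 33.98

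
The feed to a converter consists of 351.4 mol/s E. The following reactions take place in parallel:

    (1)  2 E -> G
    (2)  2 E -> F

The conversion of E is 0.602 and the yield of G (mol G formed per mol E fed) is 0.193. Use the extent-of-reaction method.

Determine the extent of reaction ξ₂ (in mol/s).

Yield of G: 1ξ₁ / 351.4 = 0.193 → ξ₁ = 67.82 mol/s.
Conversion of E: 2ξ₁ + 2ξ₂ = 0.602 × 351.4 = 211.5 → ξ₂ = 37.95 mol/s.
Outlet amounts (n = n₀ + Σ ν·ξ):
  E: 351.4 − 2(67.82) − 2(37.95) = 139.9
  G: 0 + 1(67.82) = 67.82
  F: 0 + 1(37.95) = 37.95

ξ₂ = 38 mol/s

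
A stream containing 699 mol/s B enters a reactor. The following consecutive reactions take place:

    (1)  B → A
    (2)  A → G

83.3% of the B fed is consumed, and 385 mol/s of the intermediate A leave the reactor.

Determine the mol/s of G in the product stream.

Conversion of B: B consumed = 1ξ₁ = 0.833 × 699 → ξ₁ = 582.3 mol/s.
A balance: n_A = 0 + 1ξ₁ − 1ξ₂ = 385 → ξ₂ = (1·582.3 − 385)/1 = 197.3 mol/s.
Outlet amounts (n = n₀ + Σ ν·ξ):
  B: 699 − 1(582.3) = 116.7
  A: 0 + 1(582.3) − 1(197.3) = 385
  G: 0 + 1(197.3) = 197.3

197 mol/s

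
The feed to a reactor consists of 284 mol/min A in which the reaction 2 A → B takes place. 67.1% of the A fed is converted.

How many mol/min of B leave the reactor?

95.3 mol/min

A reacted = 0.671 × 284 = 190.6 mol/min; ν_A = −2, so ξ = 190.6/2 = 95.28 mol/min.
Outlet amounts (n = n₀ + ν ξ):
  A: 284 − 2(95.28) = 93.44
  B: 0 + 1(95.28) = 95.28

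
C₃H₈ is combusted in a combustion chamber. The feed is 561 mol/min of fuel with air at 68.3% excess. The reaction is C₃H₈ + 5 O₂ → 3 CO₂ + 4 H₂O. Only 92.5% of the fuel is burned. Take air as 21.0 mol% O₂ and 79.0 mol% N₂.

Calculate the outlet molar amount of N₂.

Stoichiometric O₂ = 5 × 561 = 2805 mol/min; O₂ fed = 2805 × 1.683 = 4721 mol/min.
N₂ fed = 4721 × 79/21 = 17760 mol/min.
Fuel reacted = 0.925 × 561 → ξ = 518.9 mol/min.
Outlet (n = n₀ + ν ξ):
  C₃H₈: 561 − 1(518.9) = 42.07
  O₂: 4721 − 5(518.9) = 2126
  N₂: 17760 (inert)
  CO₂: 0 + 3(518.9) = 1557
  H₂O: 0 + 4(518.9) = 2076

17800 mol/min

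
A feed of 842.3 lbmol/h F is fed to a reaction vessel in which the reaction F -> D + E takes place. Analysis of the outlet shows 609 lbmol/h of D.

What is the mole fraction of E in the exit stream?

For D: n = n₀ + 1ξ → 609 = 0 + 1ξ, giving ξ = 609 lbmol/h.
Outlet amounts (n = n₀ + ν ξ):
  F: 842.3 − 1(609) = 233.3
  D: 0 + 1(609) = 609
  E: 0 + 1(609) = 609
Total out = 1451 lbmol/h; y_E = 609 / 1451 = 0.4196.

0.42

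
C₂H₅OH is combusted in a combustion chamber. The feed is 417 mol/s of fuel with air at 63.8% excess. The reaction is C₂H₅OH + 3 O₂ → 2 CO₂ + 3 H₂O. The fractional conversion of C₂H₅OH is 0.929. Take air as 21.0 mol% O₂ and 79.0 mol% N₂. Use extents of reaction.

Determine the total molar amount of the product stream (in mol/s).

Stoichiometric O₂ = 3 × 417 = 1251 mol/s; O₂ fed = 1251 × 1.638 = 2049 mol/s.
N₂ fed = 2049 × 79/21 = 7709 mol/s.
Fuel reacted = 0.929 × 417 → ξ = 387.4 mol/s.
Outlet (n = n₀ + ν ξ):
  C₂H₅OH: 417 − 1(387.4) = 29.61
  O₂: 2049 − 3(387.4) = 887
  N₂: 7709 (inert)
  CO₂: 0 + 2(387.4) = 774.8
  H₂O: 0 + 3(387.4) = 1162
Total out = 29.61 + 887 + 7709 + 774.8 + 1162 = 10560 mol/s.

10600 mol/s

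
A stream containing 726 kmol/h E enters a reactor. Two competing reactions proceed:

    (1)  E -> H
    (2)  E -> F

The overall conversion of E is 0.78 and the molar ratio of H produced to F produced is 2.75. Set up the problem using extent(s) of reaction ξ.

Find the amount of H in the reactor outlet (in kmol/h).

415 kmol/h

Conversion of E: E consumed = 0.78 × 726 = 566.3 kmol/h = 1ξ₁ + 1ξ₂.
Selectivity: 1ξ₁ / (1ξ₂) = 2.75 → ξ₁ = 2.75 ξ₂.
Substitute: (1·2.75 + 1) ξ₂ = 566.3 → ξ₂ = 151 kmol/h, ξ₁ = 415.3 kmol/h.
Outlet amounts (n = n₀ + Σ ν·ξ):
  E: 726 − 1(415.3) − 1(151) = 159.7
  H: 0 + 1(415.3) = 415.3
  F: 0 + 1(151) = 151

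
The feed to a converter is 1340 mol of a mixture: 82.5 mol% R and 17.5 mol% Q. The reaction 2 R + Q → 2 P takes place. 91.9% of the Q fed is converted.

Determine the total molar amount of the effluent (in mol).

Q reacted = 0.919 × 234.5 = 215.5 mol; ν_Q = −1, so ξ = 215.5/1 = 215.5 mol.
Outlet amounts (n = n₀ + ν ξ):
  R: 1106 − 2(215.5) = 674.5
  Q: 234.5 − 1(215.5) = 18.99
  P: 0 + 2(215.5) = 431
Total out = 674.5 + 18.99 + 431 = 1124 mol.

1120 mol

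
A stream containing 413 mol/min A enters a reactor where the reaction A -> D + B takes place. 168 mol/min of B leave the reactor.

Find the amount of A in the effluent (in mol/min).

245 mol/min

For B: n = n₀ + 1ξ → 168 = 0 + 1ξ, giving ξ = 168 mol/min.
Outlet amounts (n = n₀ + ν ξ):
  A: 413 − 1(168) = 245
  D: 0 + 1(168) = 168
  B: 0 + 1(168) = 168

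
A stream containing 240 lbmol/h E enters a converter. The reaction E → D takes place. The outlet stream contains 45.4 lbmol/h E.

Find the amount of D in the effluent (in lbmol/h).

For E: n = n₀ − 1ξ → 45.4 = 240 − 1ξ, giving ξ = 194.6 lbmol/h.
Outlet amounts (n = n₀ + ν ξ):
  E: 240 − 1(194.6) = 45.4
  D: 0 + 1(194.6) = 194.6

195 lbmol/h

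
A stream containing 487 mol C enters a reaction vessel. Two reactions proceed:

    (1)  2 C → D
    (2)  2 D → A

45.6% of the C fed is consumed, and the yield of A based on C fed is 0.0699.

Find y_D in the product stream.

0.126

Conversion of C: C consumed = 2ξ₁ = 0.456 × 487 → ξ₁ = 111 mol.
Yield of A: 1ξ₂ / 487 = 0.0699 → ξ₂ = 34.04 mol.
Outlet amounts (n = n₀ + Σ ν·ξ):
  C: 487 − 2(111) = 264.9
  D: 0 + 1(111) − 2(34.04) = 42.95
  A: 0 + 1(34.04) = 34.04
Total out = 341.9 mol; y_D = 42.95 / 341.9 = 0.1256.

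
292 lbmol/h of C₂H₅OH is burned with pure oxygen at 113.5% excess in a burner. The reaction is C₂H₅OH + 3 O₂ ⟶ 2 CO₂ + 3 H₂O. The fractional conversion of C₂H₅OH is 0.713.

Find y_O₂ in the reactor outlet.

Stoichiometric O₂ = 3 × 292 = 876 lbmol/h; O₂ fed = 876 × 2.135 = 1870 lbmol/h.
Fuel reacted = 0.713 × 292 → ξ = 208.2 lbmol/h.
Outlet (n = n₀ + ν ξ):
  C₂H₅OH: 292 − 1(208.2) = 83.8
  O₂: 1870 − 3(208.2) = 1246
  CO₂: 0 + 2(208.2) = 416.4
  H₂O: 0 + 3(208.2) = 624.6
Total out = 2370 lbmol/h; y_O₂ = 1246 / 2370 = 0.5255.

0.525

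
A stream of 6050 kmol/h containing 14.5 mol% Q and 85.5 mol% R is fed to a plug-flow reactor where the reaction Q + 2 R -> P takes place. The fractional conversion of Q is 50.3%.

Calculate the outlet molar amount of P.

Q reacted = 0.503 × 877.2 = 441.3 kmol/h; ν_Q = −1, so ξ = 441.3/1 = 441.3 kmol/h.
Outlet amounts (n = n₀ + ν ξ):
  Q: 877.2 − 1(441.3) = 436
  R: 5173 − 2(441.3) = 4290
  P: 0 + 1(441.3) = 441.3

441 kmol/h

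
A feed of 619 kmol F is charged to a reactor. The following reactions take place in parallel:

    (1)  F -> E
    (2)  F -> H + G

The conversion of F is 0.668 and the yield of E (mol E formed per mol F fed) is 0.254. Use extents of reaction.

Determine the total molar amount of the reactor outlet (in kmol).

875 kmol

Yield of E: 1ξ₁ / 619 = 0.254 → ξ₁ = 157.2 kmol.
Conversion of F: 1ξ₁ + 1ξ₂ = 0.668 × 619 = 413.5 → ξ₂ = 256.3 kmol.
Outlet amounts (n = n₀ + Σ ν·ξ):
  F: 619 − 1(157.2) − 1(256.3) = 205.5
  E: 0 + 1(157.2) = 157.2
  H: 0 + 1(256.3) = 256.3
  G: 0 + 1(256.3) = 256.3
Total out = 205.5 + 157.2 + 256.3 + 256.3 = 875.3 kmol.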